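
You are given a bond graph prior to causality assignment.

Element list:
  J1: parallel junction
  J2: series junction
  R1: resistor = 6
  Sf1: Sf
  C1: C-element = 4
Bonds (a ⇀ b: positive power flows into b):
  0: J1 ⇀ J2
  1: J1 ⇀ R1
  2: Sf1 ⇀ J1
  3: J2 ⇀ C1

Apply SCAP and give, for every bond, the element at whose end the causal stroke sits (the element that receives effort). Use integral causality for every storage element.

b2 |Sf1  (Sf1: flow source, stroke at near end)
b3 |J2  (C1 integral (e out))
b0 |J1  (J2: last free bond brings flow in)
b1 |R1  (J1 effort already set via bond 0)

#0 stroke at J1
#1 stroke at R1
#2 stroke at Sf1
#3 stroke at J2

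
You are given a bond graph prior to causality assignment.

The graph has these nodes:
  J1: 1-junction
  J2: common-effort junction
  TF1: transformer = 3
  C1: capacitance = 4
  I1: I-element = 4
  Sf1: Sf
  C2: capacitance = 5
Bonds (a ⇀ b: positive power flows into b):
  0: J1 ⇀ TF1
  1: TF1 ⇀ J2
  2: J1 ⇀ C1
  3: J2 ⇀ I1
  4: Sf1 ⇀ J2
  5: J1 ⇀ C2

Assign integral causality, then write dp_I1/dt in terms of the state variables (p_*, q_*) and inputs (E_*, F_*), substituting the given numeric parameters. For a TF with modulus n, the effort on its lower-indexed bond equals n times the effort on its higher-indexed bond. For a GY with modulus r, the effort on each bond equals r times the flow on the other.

β4 |Sf1  (Sf1 fixes flow; stroke at Sf1)
β2 |J1  (C1 outputs effort q/C1)
β3 |I1  (prefer integral on I1)
β1 |J2  (J2: last free bond brings effort in)
β0 |TF1  (TF TF1: opposite of bond 1)
β5 |J1  (J1 flow already set via bond 0)

dp_I1/dt = -q_C1/12 - q_C2/15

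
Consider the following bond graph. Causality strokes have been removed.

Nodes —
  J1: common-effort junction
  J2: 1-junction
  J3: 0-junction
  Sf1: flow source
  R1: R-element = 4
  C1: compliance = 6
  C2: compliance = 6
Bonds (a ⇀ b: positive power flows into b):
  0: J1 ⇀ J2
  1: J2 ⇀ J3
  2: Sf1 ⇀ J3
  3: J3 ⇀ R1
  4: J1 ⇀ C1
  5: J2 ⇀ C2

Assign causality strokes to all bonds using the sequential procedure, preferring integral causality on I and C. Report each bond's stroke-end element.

β0 stroke at J2
β1 stroke at J3
β2 stroke at Sf1
β3 stroke at R1
β4 stroke at J1
β5 stroke at J2

b2 →Sf1  (Sf1 fixes flow; stroke at Sf1)
b4 →J1  (C1: C, integral causality)
b0 →J2  (J1: bond 4 brought effort, rest push out)
b5 →J2  (C2 outputs effort q/C2)
b1 →J3  (closing 1-jn rule on J2)
b3 →R1  (J3: bond 1 brought effort, rest push out)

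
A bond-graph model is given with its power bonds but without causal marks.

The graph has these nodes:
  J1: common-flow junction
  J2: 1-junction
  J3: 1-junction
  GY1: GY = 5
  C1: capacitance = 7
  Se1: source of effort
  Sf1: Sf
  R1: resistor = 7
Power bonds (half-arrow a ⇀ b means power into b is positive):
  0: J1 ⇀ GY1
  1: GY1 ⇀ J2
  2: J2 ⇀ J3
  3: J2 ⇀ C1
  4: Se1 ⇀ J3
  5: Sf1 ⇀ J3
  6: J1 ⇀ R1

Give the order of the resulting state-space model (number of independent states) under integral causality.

b4 →J3  (Se1: effort source, stroke at far end)
b5 →Sf1  (source Sf1 imposes f)
b2 →J3  (1-jn J3 has f-setter on 5)
b1 →J2  (J2: bond 2 brought flow, rest push out)
b3 →J2  (1-jn J2 has f-setter on 2)
b0 →J1  (GY GY1: same side as bond 1)
b6 →R1  (only one flow-in slot at J1)

1  (C1 all integral)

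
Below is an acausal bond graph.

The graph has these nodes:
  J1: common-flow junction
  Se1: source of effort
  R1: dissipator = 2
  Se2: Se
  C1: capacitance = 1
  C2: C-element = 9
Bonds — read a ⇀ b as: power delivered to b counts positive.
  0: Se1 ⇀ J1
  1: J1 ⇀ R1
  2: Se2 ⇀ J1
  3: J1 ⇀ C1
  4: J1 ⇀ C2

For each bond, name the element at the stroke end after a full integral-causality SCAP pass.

β0 stroke at J1
β1 stroke at R1
β2 stroke at J1
β3 stroke at J1
β4 stroke at J1

#0 stroke→J1  (Se1 (Se) sets effort on bond)
#2 stroke→J1  (Se2 (Se) sets effort on bond)
#3 stroke→J1  (C1: C, integral causality)
#4 stroke→J1  (C2 outputs effort q/C2)
#1 stroke→R1  (only one flow-in slot at J1)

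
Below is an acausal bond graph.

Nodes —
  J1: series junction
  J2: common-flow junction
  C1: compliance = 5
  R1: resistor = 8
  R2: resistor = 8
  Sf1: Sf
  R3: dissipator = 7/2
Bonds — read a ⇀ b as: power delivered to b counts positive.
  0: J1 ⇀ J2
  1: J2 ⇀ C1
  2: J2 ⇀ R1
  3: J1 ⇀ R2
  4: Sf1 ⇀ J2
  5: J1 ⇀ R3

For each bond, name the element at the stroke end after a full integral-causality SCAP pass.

#4 stroke→Sf1  (source Sf1 imposes f)
#0 stroke→J2  (1-jn J2 has f-setter on 4)
#1 stroke→J2  (J2 flow already set via bond 4)
#2 stroke→J2  (J2 flow already set via bond 4)
#3 stroke→J1  (common-f at J1 fixed by 0)
#5 stroke→J1  (J1: bond 0 brought flow, rest push out)

bond 0 →J2
bond 1 →J2
bond 2 →J2
bond 3 →J1
bond 4 →Sf1
bond 5 →J1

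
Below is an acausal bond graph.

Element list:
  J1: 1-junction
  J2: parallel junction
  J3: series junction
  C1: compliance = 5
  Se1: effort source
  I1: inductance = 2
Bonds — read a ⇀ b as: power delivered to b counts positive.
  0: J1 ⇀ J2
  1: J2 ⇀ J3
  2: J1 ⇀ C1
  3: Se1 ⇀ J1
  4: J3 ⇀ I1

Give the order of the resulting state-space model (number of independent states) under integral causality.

#3 |J1  (source Se1 imposes e)
#2 |J1  (C1 integral (e out))
#0 |J2  (J1 needs exactly one f-in)
#1 |J3  (J2 effort already set via bond 0)
#4 |I1  (closing 1-jn rule on J3)

2  (C1, I1 all integral)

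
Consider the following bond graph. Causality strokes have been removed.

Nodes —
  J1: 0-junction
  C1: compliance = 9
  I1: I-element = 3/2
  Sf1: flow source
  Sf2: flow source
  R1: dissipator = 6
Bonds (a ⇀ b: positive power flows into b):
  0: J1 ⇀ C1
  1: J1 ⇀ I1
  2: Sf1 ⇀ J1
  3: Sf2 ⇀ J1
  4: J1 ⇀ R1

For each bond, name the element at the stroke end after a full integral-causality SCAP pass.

β0 stroke→J1
β1 stroke→I1
β2 stroke→Sf1
β3 stroke→Sf2
β4 stroke→R1

b2 →Sf1  (Sf1 (Sf) sets flow on bond)
b3 →Sf2  (source Sf2 imposes f)
b0 →J1  (C1: C, integral causality)
b1 →I1  (0-jn J1 has e-setter on 0)
b4 →R1  (common-e at J1 fixed by 0)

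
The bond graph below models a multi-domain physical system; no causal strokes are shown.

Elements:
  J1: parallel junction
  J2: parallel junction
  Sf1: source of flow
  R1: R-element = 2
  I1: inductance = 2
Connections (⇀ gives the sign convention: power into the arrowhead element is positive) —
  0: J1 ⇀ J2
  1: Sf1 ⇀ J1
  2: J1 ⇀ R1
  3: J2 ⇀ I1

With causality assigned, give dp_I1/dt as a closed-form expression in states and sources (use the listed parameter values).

β1 →Sf1  (source Sf1 imposes f)
β3 →I1  (prefer integral on I1)
β0 →J2  (closing 0-jn rule on J2)
β2 →J1  (J1 needs exactly one e-in)

dp_I1/dt = 2*F_Sf1 - p_I1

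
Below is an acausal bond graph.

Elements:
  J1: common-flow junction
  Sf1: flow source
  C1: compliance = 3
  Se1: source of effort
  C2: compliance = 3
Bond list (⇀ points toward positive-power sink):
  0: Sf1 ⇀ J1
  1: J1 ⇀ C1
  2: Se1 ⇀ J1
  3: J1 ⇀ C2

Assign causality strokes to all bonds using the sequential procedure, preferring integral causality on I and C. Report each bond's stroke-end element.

bond 0 stroke at Sf1
bond 1 stroke at J1
bond 2 stroke at J1
bond 3 stroke at J1

β0 →Sf1  (source Sf1 imposes f)
β2 →J1  (source Se1 imposes e)
β1 →J1  (J1 flow already set via bond 0)
β3 →J1  (J1 flow already set via bond 0)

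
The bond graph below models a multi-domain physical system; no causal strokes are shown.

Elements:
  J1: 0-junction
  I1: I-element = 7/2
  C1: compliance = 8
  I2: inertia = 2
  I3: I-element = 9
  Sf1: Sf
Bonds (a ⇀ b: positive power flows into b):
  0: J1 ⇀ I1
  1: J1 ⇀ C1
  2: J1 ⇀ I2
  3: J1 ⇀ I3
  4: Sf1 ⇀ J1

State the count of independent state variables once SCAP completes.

β4 stroke at Sf1  (source Sf1 imposes f)
β0 stroke at I1  (I1 outputs flow p/I1)
β1 stroke at J1  (prefer integral on C1)
β2 stroke at I2  (0-jn J1 has e-setter on 1)
β3 stroke at I3  (J1: bond 1 brought effort, rest push out)

4  (C1, I1, I2, I3 all integral)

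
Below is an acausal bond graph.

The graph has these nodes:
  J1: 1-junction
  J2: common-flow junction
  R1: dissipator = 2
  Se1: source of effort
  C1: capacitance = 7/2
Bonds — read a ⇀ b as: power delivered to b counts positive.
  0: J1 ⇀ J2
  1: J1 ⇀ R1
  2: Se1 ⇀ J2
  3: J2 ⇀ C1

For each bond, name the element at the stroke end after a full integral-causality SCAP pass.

bond 0 stroke at J1
bond 1 stroke at R1
bond 2 stroke at J2
bond 3 stroke at J2

bond 2 →J2  (Se1 fixes effort; stroke away)
bond 3 →J2  (prefer integral on C1)
bond 0 →J1  (J2 needs exactly one f-in)
bond 1 →R1  (J1 needs exactly one f-in)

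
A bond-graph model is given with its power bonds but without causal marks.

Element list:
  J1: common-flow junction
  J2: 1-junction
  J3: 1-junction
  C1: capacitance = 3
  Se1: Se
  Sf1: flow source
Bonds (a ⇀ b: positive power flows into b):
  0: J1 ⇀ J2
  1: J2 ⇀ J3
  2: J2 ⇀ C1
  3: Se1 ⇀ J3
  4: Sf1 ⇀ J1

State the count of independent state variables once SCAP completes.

β3 stroke at J3  (Se1 (Se) sets effort on bond)
β4 stroke at Sf1  (Sf1: flow source, stroke at near end)
β0 stroke at J1  (common-f at J1 fixed by 4)
β1 stroke at J2  (1-jn J2 has f-setter on 0)
β2 stroke at J2  (1-jn J2 has f-setter on 0)

1  (C1 all integral)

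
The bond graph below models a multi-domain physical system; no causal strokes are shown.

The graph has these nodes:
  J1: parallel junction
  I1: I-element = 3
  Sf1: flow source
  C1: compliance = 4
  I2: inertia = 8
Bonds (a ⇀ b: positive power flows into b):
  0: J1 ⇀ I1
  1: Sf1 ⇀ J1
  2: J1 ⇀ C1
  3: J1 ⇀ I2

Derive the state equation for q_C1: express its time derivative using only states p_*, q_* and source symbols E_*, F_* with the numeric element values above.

dq_C1/dt = F_Sf1 - p_I1/3 - p_I2/8

#1 |Sf1  (Sf1: flow source, stroke at near end)
#0 |I1  (I1 integral (f out))
#2 |J1  (C1 outputs effort q/C1)
#3 |I2  (0-jn J1 has e-setter on 2)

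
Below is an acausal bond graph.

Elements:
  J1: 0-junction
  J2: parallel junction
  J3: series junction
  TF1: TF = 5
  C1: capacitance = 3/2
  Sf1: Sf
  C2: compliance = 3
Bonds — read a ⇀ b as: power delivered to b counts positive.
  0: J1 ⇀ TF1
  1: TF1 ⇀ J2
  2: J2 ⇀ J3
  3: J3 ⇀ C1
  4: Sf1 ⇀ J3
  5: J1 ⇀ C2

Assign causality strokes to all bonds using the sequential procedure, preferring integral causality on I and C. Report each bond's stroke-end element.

b0 |TF1
b1 |J2
b2 |J3
b3 |J3
b4 |Sf1
b5 |J1

#4 |Sf1  (source Sf1 imposes f)
#2 |J3  (1-jn J3 has f-setter on 4)
#3 |J3  (J3 flow already set via bond 4)
#1 |J2  (only one effort-in slot at J2)
#0 |TF1  (through TF1, causality passes straight; one stroke at TF1)
#5 |J1  (only one effort-in slot at J1)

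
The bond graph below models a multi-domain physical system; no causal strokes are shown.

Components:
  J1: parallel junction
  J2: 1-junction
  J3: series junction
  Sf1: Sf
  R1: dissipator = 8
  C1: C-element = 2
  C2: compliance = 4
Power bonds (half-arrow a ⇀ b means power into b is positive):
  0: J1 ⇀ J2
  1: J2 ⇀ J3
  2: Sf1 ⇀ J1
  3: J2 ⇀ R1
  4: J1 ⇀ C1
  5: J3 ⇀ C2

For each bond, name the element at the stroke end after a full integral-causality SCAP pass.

β0 stroke at J2
β1 stroke at J2
β2 stroke at Sf1
β3 stroke at R1
β4 stroke at J1
β5 stroke at J3

bond 2 |Sf1  (Sf1 fixes flow; stroke at Sf1)
bond 4 |J1  (prefer integral on C1)
bond 0 |J2  (J1: bond 4 brought effort, rest push out)
bond 5 |J3  (C2 outputs effort q/C2)
bond 1 |J2  (only one flow-in slot at J3)
bond 3 |R1  (J2: last free bond brings flow in)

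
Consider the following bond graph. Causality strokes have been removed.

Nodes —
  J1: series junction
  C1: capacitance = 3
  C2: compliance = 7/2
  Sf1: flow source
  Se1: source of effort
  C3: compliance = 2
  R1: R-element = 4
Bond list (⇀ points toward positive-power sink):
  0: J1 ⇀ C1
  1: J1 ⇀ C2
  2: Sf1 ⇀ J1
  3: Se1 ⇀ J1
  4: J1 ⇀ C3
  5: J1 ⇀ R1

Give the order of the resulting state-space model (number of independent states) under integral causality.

3  (C1, C2, C3 all integral)

β2 |Sf1  (Sf1 fixes flow; stroke at Sf1)
β3 |J1  (Se1: effort source, stroke at far end)
β0 |J1  (common-f at J1 fixed by 2)
β1 |J1  (common-f at J1 fixed by 2)
β4 |J1  (J1: bond 2 brought flow, rest push out)
β5 |J1  (J1: bond 2 brought flow, rest push out)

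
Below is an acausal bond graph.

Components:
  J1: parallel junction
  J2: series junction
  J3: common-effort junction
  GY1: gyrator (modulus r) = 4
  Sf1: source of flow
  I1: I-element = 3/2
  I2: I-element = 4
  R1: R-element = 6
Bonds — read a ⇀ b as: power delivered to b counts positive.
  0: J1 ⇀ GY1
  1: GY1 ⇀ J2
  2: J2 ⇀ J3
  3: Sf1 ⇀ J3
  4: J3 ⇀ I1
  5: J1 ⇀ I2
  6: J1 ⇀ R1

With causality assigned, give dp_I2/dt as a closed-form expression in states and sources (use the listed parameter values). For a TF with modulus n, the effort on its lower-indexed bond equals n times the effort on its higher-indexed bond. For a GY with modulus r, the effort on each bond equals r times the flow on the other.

#3 stroke at Sf1  (Sf1: flow source, stroke at near end)
#4 stroke at I1  (I1 outputs flow p/I1)
#2 stroke at J3  (J3 needs exactly one e-in)
#1 stroke at J2  (J2: bond 2 brought flow, rest push out)
#0 stroke at J1  (GY GY1: same side as bond 1)
#5 stroke at I2  (J1: bond 0 brought effort, rest push out)
#6 stroke at R1  (J1: bond 0 brought effort, rest push out)

dp_I2/dt = -4*F_Sf1 + 8*p_I1/3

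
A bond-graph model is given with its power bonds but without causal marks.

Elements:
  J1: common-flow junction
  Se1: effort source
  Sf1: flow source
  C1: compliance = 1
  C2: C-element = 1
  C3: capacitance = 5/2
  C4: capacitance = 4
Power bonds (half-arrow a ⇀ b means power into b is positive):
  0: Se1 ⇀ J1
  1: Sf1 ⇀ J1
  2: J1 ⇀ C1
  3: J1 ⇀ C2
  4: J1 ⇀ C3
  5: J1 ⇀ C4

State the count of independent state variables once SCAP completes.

4  (C1, C2, C3, C4 all integral)

#0 |J1  (Se1 fixes effort; stroke away)
#1 |Sf1  (Sf1: flow source, stroke at near end)
#2 |J1  (J1: bond 1 brought flow, rest push out)
#3 |J1  (1-jn J1 has f-setter on 1)
#4 |J1  (J1: bond 1 brought flow, rest push out)
#5 |J1  (common-f at J1 fixed by 1)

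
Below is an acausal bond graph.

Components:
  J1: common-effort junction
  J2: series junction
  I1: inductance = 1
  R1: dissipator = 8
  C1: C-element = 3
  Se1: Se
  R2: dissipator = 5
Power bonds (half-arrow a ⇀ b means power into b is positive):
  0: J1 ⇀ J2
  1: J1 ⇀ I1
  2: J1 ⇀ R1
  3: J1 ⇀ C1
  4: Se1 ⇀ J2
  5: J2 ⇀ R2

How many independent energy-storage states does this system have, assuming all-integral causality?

2  (C1, I1 all integral)

b4 |J2  (source Se1 imposes e)
b1 |I1  (prefer integral on I1)
b3 |J1  (C1: C, integral causality)
b0 |J2  (J1 effort already set via bond 3)
b2 |R1  (common-e at J1 fixed by 3)
b5 |R2  (J2: last free bond brings flow in)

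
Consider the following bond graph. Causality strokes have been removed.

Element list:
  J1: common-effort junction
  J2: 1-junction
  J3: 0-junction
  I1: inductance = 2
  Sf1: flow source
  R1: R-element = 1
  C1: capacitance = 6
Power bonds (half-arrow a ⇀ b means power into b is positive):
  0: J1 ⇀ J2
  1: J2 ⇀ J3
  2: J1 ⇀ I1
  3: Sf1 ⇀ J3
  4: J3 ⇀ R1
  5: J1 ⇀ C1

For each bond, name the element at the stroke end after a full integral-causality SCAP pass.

#0 stroke→J2
#1 stroke→J3
#2 stroke→I1
#3 stroke→Sf1
#4 stroke→R1
#5 stroke→J1

β3 →Sf1  (Sf1 fixes flow; stroke at Sf1)
β2 →I1  (I1 outputs flow p/I1)
β5 →J1  (C1 outputs effort q/C1)
β0 →J2  (common-e at J1 fixed by 5)
β1 →J3  (closing 1-jn rule on J2)
β4 →R1  (common-e at J3 fixed by 1)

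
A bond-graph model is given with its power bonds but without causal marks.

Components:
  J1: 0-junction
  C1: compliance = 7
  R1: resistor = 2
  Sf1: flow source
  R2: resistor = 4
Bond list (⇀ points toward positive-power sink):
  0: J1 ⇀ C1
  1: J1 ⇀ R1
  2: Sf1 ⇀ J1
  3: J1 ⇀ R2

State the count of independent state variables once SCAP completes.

1  (C1 all integral)

β2 stroke→Sf1  (Sf1 (Sf) sets flow on bond)
β0 stroke→J1  (C1: C, integral causality)
β1 stroke→R1  (J1: bond 0 brought effort, rest push out)
β3 stroke→R2  (0-jn J1 has e-setter on 0)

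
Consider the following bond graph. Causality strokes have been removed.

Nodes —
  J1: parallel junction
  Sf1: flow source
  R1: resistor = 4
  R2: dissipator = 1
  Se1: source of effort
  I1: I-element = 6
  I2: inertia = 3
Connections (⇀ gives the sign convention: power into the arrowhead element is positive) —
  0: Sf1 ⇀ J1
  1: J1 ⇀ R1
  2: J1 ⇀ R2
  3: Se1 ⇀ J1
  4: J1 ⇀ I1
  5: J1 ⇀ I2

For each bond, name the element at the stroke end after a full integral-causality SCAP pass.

b0 stroke→Sf1  (source Sf1 imposes f)
b3 stroke→J1  (Se1 (Se) sets effort on bond)
b1 stroke→R1  (J1: bond 3 brought effort, rest push out)
b2 stroke→R2  (0-jn J1 has e-setter on 3)
b4 stroke→I1  (common-e at J1 fixed by 3)
b5 stroke→I2  (common-e at J1 fixed by 3)

bond 0 →Sf1
bond 1 →R1
bond 2 →R2
bond 3 →J1
bond 4 →I1
bond 5 →I2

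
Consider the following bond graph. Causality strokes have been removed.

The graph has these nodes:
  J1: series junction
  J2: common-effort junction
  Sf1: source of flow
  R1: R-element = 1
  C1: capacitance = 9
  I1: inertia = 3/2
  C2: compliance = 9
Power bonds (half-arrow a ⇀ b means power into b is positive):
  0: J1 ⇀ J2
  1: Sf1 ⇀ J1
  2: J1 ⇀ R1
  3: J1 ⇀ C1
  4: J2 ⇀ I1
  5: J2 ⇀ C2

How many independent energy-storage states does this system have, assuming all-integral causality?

3  (C1, C2, I1 all integral)

#1 stroke→Sf1  (Sf1 fixes flow; stroke at Sf1)
#0 stroke→J1  (J1 flow already set via bond 1)
#2 stroke→J1  (1-jn J1 has f-setter on 1)
#3 stroke→J1  (J1: bond 1 brought flow, rest push out)
#4 stroke→I1  (I1 integral (f out))
#5 stroke→J2  (only one effort-in slot at J2)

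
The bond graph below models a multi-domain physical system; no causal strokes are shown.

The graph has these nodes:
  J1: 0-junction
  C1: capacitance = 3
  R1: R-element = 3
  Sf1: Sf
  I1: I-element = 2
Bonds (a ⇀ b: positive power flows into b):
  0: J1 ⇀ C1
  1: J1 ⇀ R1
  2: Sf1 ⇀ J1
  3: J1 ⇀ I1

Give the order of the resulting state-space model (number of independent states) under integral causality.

2  (C1, I1 all integral)

bond 2 stroke at Sf1  (Sf1 (Sf) sets flow on bond)
bond 0 stroke at J1  (C1 integral (e out))
bond 1 stroke at R1  (J1 effort already set via bond 0)
bond 3 stroke at I1  (J1: bond 0 brought effort, rest push out)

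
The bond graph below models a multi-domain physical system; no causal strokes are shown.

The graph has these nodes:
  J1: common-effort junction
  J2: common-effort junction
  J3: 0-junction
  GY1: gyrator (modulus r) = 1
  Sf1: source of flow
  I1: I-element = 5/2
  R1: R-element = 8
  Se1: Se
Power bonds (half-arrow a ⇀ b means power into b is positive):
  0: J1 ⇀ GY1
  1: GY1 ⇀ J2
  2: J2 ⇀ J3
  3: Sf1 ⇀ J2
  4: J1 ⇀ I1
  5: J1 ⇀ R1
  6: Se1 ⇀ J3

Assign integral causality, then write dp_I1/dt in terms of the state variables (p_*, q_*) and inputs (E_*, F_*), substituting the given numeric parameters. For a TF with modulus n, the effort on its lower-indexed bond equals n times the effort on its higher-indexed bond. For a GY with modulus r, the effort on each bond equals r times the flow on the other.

dp_I1/dt = -8*E_Se1 - 16*p_I1/5

bond 3 stroke→Sf1  (Sf1 fixes flow; stroke at Sf1)
bond 6 stroke→J3  (Se1 (Se) sets effort on bond)
bond 2 stroke→J2  (common-e at J3 fixed by 6)
bond 1 stroke→GY1  (0-jn J2 has e-setter on 2)
bond 0 stroke→GY1  (GY1: gyrator matches bond 1)
bond 4 stroke→I1  (prefer integral on I1)
bond 5 stroke→J1  (J1 needs exactly one e-in)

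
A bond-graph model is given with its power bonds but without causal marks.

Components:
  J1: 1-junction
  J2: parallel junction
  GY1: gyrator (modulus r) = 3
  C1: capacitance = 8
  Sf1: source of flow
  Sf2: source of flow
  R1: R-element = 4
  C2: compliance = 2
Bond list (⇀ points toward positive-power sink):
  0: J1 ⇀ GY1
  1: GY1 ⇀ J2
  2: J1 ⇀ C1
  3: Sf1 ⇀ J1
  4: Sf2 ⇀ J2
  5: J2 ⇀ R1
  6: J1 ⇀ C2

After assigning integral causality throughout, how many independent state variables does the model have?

2  (C1, C2 all integral)

β3 stroke at Sf1  (Sf1 (Sf) sets flow on bond)
β4 stroke at Sf2  (Sf2 fixes flow; stroke at Sf2)
β0 stroke at J1  (J1: bond 3 brought flow, rest push out)
β2 stroke at J1  (common-f at J1 fixed by 3)
β6 stroke at J1  (J1 flow already set via bond 3)
β1 stroke at J2  (GY GY1: same side as bond 0)
β5 stroke at R1  (J2: bond 1 brought effort, rest push out)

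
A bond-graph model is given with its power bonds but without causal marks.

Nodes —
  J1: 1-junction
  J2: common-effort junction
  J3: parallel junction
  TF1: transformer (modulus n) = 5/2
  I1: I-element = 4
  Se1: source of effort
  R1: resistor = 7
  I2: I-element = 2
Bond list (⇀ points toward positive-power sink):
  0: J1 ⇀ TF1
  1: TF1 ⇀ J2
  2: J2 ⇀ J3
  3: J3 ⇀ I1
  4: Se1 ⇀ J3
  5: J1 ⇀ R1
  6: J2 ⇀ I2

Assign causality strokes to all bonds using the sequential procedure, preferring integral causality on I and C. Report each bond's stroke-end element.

β4 |J3  (Se1: effort source, stroke at far end)
β2 |J2  (J3 effort already set via bond 4)
β3 |I1  (0-jn J3 has e-setter on 4)
β1 |TF1  (J2: bond 2 brought effort, rest push out)
β6 |I2  (0-jn J2 has e-setter on 2)
β0 |J1  (TF1 one-in-one-out from 1)
β5 |R1  (J1 needs exactly one f-in)

β0 →J1
β1 →TF1
β2 →J2
β3 →I1
β4 →J3
β5 →R1
β6 →I2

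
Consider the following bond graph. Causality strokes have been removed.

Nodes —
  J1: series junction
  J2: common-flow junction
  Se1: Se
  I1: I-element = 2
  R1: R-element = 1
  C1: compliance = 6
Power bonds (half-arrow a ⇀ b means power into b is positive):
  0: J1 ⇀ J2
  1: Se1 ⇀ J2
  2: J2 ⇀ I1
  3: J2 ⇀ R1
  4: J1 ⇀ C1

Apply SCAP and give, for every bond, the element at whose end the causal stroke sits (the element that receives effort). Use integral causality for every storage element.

β1 stroke at J2  (Se1 (Se) sets effort on bond)
β2 stroke at I1  (prefer integral on I1)
β0 stroke at J2  (common-f at J2 fixed by 2)
β3 stroke at J2  (1-jn J2 has f-setter on 2)
β4 stroke at J1  (common-f at J1 fixed by 0)

b0 stroke at J2
b1 stroke at J2
b2 stroke at I1
b3 stroke at J2
b4 stroke at J1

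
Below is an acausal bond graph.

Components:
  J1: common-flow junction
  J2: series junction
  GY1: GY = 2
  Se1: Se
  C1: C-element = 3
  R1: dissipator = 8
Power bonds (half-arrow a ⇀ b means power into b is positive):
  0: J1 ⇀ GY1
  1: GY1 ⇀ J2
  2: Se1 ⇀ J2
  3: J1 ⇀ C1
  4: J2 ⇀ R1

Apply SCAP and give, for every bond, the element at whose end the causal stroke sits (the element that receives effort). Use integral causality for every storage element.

#0 |GY1
#1 |GY1
#2 |J2
#3 |J1
#4 |J2

b2 →J2  (Se1 (Se) sets effort on bond)
b3 →J1  (prefer integral on C1)
b0 →GY1  (J1 needs exactly one f-in)
b1 →GY1  (through GY1, causality inverts; strokes same side of GY1)
b4 →J2  (common-f at J2 fixed by 1)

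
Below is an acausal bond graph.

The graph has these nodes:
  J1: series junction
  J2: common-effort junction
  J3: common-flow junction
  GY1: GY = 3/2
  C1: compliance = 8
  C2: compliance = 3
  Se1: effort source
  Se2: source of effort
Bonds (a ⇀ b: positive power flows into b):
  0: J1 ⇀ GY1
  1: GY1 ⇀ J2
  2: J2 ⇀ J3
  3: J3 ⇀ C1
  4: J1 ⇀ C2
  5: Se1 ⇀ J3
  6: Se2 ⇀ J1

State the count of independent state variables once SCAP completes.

2  (C1, C2 all integral)

#5 stroke at J3  (source Se1 imposes e)
#6 stroke at J1  (source Se2 imposes e)
#3 stroke at J3  (C1 outputs effort q/C1)
#2 stroke at J2  (closing 1-jn rule on J3)
#1 stroke at GY1  (common-e at J2 fixed by 2)
#0 stroke at GY1  (GY GY1: same side as bond 1)
#4 stroke at J1  (J1: bond 0 brought flow, rest push out)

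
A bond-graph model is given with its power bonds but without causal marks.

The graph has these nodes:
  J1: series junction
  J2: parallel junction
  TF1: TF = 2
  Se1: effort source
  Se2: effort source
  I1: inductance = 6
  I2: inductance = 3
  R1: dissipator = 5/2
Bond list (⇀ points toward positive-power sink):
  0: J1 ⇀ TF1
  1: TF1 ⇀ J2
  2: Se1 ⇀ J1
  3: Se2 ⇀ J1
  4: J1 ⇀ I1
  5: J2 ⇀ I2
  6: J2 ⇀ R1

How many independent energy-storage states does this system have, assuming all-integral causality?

2  (I1, I2 all integral)

bond 2 |J1  (Se1 fixes effort; stroke away)
bond 3 |J1  (source Se2 imposes e)
bond 4 |I1  (I1 integral (f out))
bond 0 |J1  (J1: bond 4 brought flow, rest push out)
bond 1 |TF1  (through TF1, causality passes straight; one stroke at TF1)
bond 5 |I2  (I2: I, integral causality)
bond 6 |J2  (only one effort-in slot at J2)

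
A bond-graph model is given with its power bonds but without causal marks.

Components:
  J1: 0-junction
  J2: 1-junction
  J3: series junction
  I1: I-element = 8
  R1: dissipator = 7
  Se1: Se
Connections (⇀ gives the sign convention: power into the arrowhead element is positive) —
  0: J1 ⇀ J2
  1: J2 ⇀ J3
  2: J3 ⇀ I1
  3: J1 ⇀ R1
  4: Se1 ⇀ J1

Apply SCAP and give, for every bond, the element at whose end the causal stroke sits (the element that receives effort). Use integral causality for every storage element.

bond 4 stroke→J1  (Se1: effort source, stroke at far end)
bond 0 stroke→J2  (J1 effort already set via bond 4)
bond 3 stroke→R1  (J1: bond 4 brought effort, rest push out)
bond 1 stroke→J3  (J2 needs exactly one f-in)
bond 2 stroke→I1  (only one flow-in slot at J3)

bond 0 →J2
bond 1 →J3
bond 2 →I1
bond 3 →R1
bond 4 →J1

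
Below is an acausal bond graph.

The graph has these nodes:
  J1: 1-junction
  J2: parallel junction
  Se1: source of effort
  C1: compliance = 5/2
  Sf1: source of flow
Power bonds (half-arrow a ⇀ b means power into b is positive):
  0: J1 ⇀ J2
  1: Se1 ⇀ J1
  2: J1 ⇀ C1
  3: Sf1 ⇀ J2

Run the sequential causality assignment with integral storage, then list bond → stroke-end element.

bond 1 →J1  (Se1 (Se) sets effort on bond)
bond 3 →Sf1  (source Sf1 imposes f)
bond 0 →J2  (closing 0-jn rule on J2)
bond 2 →J1  (common-f at J1 fixed by 0)

#0 |J2
#1 |J1
#2 |J1
#3 |Sf1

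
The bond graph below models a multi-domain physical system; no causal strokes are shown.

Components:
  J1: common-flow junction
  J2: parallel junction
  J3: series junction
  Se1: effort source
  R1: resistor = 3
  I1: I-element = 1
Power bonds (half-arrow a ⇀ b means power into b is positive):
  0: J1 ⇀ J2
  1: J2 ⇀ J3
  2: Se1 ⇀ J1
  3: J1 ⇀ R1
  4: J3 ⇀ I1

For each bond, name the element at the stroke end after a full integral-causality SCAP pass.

β2 stroke→J1  (Se1 (Se) sets effort on bond)
β4 stroke→I1  (prefer integral on I1)
β1 stroke→J3  (common-f at J3 fixed by 4)
β0 stroke→J2  (closing 0-jn rule on J2)
β3 stroke→J1  (J1: bond 0 brought flow, rest push out)

#0 stroke at J2
#1 stroke at J3
#2 stroke at J1
#3 stroke at J1
#4 stroke at I1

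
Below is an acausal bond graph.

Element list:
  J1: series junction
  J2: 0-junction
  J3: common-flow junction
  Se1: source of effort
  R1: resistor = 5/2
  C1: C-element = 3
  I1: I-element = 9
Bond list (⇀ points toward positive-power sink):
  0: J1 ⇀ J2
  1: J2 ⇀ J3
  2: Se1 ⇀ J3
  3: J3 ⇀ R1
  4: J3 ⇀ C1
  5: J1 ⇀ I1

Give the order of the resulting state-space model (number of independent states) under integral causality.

β2 →J3  (Se1: effort source, stroke at far end)
β4 →J3  (C1: C, integral causality)
β5 →I1  (prefer integral on I1)
β0 →J1  (1-jn J1 has f-setter on 5)
β1 →J2  (J2 needs exactly one e-in)
β3 →J3  (1-jn J3 has f-setter on 1)

2  (C1, I1 all integral)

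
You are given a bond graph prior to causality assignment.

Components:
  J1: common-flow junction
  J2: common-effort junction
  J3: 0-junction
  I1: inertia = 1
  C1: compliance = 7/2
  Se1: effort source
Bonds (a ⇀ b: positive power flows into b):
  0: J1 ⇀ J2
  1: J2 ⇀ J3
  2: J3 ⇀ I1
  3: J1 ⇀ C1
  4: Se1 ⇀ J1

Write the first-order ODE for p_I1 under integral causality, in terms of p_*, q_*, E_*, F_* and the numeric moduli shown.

dp_I1/dt = E_Se1 - 2*q_C1/7

#4 →J1  (Se1 fixes effort; stroke away)
#2 →I1  (I1: I, integral causality)
#1 →J3  (J3: last free bond brings effort in)
#0 →J2  (J2 needs exactly one e-in)
#3 →J1  (1-jn J1 has f-setter on 0)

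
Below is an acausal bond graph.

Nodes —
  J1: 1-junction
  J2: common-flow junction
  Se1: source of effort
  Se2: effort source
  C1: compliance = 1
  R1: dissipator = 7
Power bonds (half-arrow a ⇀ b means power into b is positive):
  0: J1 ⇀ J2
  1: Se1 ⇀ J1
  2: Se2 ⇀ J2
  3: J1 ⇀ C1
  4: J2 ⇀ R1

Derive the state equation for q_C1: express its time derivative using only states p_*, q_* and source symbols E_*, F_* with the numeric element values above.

β1 |J1  (Se1: effort source, stroke at far end)
β2 |J2  (source Se2 imposes e)
β3 |J1  (C1 outputs effort q/C1)
β0 |J2  (closing 1-jn rule on J1)
β4 |R1  (closing 1-jn rule on J2)

dq_C1/dt = E_Se1/7 + E_Se2/7 - q_C1/7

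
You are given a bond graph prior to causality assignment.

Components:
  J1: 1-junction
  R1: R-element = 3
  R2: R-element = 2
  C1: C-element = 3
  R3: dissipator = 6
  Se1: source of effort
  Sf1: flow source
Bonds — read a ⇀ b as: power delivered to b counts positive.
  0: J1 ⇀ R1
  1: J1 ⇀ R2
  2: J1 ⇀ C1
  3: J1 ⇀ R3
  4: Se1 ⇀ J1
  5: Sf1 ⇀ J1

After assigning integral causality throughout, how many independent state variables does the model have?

#4 stroke at J1  (Se1 (Se) sets effort on bond)
#5 stroke at Sf1  (Sf1 fixes flow; stroke at Sf1)
#0 stroke at J1  (1-jn J1 has f-setter on 5)
#1 stroke at J1  (common-f at J1 fixed by 5)
#2 stroke at J1  (J1: bond 5 brought flow, rest push out)
#3 stroke at J1  (J1 flow already set via bond 5)

1  (C1 all integral)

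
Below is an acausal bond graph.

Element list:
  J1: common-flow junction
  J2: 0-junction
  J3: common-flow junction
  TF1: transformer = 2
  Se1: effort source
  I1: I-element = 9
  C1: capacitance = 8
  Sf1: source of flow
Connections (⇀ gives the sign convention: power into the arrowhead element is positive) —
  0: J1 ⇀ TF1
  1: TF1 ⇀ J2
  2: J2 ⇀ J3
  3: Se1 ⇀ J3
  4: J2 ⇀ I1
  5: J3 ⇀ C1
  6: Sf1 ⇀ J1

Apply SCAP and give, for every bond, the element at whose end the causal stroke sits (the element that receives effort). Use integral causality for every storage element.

β3 stroke at J3  (Se1: effort source, stroke at far end)
β6 stroke at Sf1  (Sf1 (Sf) sets flow on bond)
β0 stroke at J1  (J1: bond 6 brought flow, rest push out)
β1 stroke at TF1  (TF TF1: opposite of bond 0)
β4 stroke at I1  (I1: I, integral causality)
β2 stroke at J2  (closing 0-jn rule on J2)
β5 stroke at J3  (J3 flow already set via bond 2)

β0 →J1
β1 →TF1
β2 →J2
β3 →J3
β4 →I1
β5 →J3
β6 →Sf1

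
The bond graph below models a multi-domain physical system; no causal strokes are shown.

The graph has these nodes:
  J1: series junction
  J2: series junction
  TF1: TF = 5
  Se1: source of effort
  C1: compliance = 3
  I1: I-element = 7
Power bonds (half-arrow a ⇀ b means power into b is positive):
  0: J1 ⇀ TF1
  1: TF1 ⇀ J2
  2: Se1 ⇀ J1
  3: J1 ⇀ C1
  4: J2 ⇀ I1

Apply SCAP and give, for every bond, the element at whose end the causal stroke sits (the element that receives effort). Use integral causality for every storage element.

b2 |J1  (source Se1 imposes e)
b3 |J1  (C1 integral (e out))
b0 |TF1  (only one flow-in slot at J1)
b1 |J2  (TF TF1: opposite of bond 0)
b4 |I1  (only one flow-in slot at J2)

β0 stroke→TF1
β1 stroke→J2
β2 stroke→J1
β3 stroke→J1
β4 stroke→I1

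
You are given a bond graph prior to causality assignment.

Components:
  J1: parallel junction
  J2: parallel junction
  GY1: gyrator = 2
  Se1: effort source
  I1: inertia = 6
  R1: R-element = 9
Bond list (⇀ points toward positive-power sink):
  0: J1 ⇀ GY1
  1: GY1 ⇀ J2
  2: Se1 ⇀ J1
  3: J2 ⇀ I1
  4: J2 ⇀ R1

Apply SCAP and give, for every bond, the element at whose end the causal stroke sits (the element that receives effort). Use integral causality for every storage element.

b0 stroke at GY1
b1 stroke at GY1
b2 stroke at J1
b3 stroke at I1
b4 stroke at J2

bond 2 stroke→J1  (Se1: effort source, stroke at far end)
bond 0 stroke→GY1  (J1: bond 2 brought effort, rest push out)
bond 1 stroke→GY1  (GY1: gyrator matches bond 0)
bond 3 stroke→I1  (I1 outputs flow p/I1)
bond 4 stroke→J2  (J2: last free bond brings effort in)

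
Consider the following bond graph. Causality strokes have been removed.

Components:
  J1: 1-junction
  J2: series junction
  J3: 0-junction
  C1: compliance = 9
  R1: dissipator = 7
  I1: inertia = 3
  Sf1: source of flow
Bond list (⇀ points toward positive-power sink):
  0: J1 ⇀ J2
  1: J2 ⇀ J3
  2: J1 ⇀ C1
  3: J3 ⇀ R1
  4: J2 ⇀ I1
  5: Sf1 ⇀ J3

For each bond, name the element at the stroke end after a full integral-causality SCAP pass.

bond 0 →J2
bond 1 →J2
bond 2 →J1
bond 3 →J3
bond 4 →I1
bond 5 →Sf1

b5 |Sf1  (Sf1 fixes flow; stroke at Sf1)
b2 |J1  (C1 outputs effort q/C1)
b0 |J2  (closing 1-jn rule on J1)
b4 |I1  (I1: I, integral causality)
b1 |J2  (J2: bond 4 brought flow, rest push out)
b3 |J3  (J3: last free bond brings effort in)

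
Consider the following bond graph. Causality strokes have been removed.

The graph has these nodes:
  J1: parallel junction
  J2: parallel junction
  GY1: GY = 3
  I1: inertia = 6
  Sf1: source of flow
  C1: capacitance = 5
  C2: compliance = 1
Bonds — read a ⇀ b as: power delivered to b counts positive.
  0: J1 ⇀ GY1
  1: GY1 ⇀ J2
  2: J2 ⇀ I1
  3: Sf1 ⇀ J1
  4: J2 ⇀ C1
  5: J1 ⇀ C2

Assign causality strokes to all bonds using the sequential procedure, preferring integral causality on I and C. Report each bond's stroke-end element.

β3 stroke→Sf1  (Sf1 fixes flow; stroke at Sf1)
β2 stroke→I1  (I1 outputs flow p/I1)
β4 stroke→J2  (prefer integral on C1)
β1 stroke→GY1  (common-e at J2 fixed by 4)
β0 stroke→GY1  (GY1 both-in/both-out from 1)
β5 stroke→J1  (closing 0-jn rule on J1)

β0 stroke at GY1
β1 stroke at GY1
β2 stroke at I1
β3 stroke at Sf1
β4 stroke at J2
β5 stroke at J1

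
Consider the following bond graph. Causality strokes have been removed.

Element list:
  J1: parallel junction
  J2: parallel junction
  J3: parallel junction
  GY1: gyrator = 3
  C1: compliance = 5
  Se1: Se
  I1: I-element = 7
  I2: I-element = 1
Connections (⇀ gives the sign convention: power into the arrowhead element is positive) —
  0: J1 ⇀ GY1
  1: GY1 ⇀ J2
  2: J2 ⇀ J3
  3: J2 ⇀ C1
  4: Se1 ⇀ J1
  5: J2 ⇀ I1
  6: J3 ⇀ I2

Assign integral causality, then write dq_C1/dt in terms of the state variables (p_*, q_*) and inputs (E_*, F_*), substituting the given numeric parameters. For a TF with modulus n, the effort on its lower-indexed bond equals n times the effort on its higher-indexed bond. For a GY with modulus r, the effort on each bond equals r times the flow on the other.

dq_C1/dt = E_Se1/3 - p_I1/7 - p_I2

bond 4 stroke at J1  (Se1 (Se) sets effort on bond)
bond 0 stroke at GY1  (J1 effort already set via bond 4)
bond 1 stroke at GY1  (through GY1, causality inverts; strokes same side of GY1)
bond 3 stroke at J2  (C1 outputs effort q/C1)
bond 2 stroke at J3  (0-jn J2 has e-setter on 3)
bond 5 stroke at I1  (common-e at J2 fixed by 3)
bond 6 stroke at I2  (0-jn J3 has e-setter on 2)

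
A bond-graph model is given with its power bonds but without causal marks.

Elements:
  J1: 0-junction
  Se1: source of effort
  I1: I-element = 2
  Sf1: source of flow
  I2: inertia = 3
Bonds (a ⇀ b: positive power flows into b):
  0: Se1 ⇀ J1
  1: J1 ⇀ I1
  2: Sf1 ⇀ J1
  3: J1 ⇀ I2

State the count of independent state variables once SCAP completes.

β0 →J1  (Se1 fixes effort; stroke away)
β2 →Sf1  (Sf1: flow source, stroke at near end)
β1 →I1  (0-jn J1 has e-setter on 0)
β3 →I2  (common-e at J1 fixed by 0)

2  (I1, I2 all integral)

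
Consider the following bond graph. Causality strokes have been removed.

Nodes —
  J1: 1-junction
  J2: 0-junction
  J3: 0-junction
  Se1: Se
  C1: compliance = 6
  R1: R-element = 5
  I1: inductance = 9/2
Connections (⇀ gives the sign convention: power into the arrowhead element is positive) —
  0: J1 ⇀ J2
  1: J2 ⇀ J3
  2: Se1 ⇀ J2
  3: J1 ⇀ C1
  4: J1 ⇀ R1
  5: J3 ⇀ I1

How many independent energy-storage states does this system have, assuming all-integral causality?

b2 |J2  (Se1 (Se) sets effort on bond)
b0 |J1  (J2 effort already set via bond 2)
b1 |J3  (common-e at J2 fixed by 2)
b5 |I1  (J3: bond 1 brought effort, rest push out)
b3 |J1  (C1 integral (e out))
b4 |R1  (J1: last free bond brings flow in)

2  (C1, I1 all integral)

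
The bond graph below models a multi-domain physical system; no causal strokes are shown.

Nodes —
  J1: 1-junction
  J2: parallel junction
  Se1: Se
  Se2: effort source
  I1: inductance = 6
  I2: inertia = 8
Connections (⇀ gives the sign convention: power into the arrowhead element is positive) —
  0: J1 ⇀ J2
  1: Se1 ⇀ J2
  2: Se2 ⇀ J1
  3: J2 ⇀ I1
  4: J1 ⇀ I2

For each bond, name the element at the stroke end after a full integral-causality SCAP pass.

b1 →J2  (Se1 (Se) sets effort on bond)
b2 →J1  (Se2: effort source, stroke at far end)
b0 →J1  (0-jn J2 has e-setter on 1)
b3 →I1  (J2 effort already set via bond 1)
b4 →I2  (only one flow-in slot at J1)

b0 |J1
b1 |J2
b2 |J1
b3 |I1
b4 |I2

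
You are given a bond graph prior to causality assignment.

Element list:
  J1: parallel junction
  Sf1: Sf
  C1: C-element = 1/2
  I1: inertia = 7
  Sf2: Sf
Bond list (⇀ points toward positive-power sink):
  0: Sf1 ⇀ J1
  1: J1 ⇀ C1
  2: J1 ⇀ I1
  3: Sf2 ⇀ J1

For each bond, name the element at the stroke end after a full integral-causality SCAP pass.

b0 |Sf1
b1 |J1
b2 |I1
b3 |Sf2

bond 0 stroke→Sf1  (Sf1: flow source, stroke at near end)
bond 3 stroke→Sf2  (source Sf2 imposes f)
bond 1 stroke→J1  (C1: C, integral causality)
bond 2 stroke→I1  (common-e at J1 fixed by 1)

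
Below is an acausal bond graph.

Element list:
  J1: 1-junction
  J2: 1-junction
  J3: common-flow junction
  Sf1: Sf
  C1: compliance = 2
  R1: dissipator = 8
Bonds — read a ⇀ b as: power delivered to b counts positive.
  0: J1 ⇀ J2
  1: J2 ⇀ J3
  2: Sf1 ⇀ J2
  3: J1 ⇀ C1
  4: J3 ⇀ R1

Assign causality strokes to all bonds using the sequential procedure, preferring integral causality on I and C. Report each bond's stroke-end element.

bond 2 stroke→Sf1  (source Sf1 imposes f)
bond 0 stroke→J2  (common-f at J2 fixed by 2)
bond 1 stroke→J2  (1-jn J2 has f-setter on 2)
bond 4 stroke→J3  (J3: bond 1 brought flow, rest push out)
bond 3 stroke→J1  (common-f at J1 fixed by 0)

b0 stroke at J2
b1 stroke at J2
b2 stroke at Sf1
b3 stroke at J1
b4 stroke at J3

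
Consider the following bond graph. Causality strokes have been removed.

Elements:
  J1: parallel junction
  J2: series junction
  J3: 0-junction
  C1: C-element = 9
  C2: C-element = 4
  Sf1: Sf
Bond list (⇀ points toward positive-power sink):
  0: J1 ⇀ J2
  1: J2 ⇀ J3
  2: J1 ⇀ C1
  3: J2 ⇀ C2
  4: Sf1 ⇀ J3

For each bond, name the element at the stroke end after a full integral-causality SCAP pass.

b4 stroke→Sf1  (Sf1 fixes flow; stroke at Sf1)
b1 stroke→J3  (closing 0-jn rule on J3)
b0 stroke→J2  (common-f at J2 fixed by 1)
b3 stroke→J2  (J2: bond 1 brought flow, rest push out)
b2 stroke→J1  (closing 0-jn rule on J1)

bond 0 →J2
bond 1 →J3
bond 2 →J1
bond 3 →J2
bond 4 →Sf1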